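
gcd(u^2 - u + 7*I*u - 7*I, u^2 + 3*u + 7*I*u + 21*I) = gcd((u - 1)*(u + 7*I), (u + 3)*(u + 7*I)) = u + 7*I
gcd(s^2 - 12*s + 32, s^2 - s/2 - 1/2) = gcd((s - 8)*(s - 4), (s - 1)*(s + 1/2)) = 1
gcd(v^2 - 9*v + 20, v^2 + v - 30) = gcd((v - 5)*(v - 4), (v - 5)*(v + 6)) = v - 5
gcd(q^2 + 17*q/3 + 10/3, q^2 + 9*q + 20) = q + 5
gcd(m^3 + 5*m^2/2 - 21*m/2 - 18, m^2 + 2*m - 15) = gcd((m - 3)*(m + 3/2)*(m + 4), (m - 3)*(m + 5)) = m - 3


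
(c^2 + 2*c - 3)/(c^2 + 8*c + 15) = (c - 1)/(c + 5)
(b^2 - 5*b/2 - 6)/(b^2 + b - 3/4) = 2*(b - 4)/(2*b - 1)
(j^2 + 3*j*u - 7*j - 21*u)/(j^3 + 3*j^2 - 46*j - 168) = (j + 3*u)/(j^2 + 10*j + 24)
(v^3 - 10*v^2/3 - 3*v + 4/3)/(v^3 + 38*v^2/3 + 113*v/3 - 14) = (v^2 - 3*v - 4)/(v^2 + 13*v + 42)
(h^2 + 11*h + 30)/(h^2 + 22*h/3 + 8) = 3*(h + 5)/(3*h + 4)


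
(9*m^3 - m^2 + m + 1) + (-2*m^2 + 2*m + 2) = 9*m^3 - 3*m^2 + 3*m + 3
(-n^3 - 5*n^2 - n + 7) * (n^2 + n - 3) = -n^5 - 6*n^4 - 3*n^3 + 21*n^2 + 10*n - 21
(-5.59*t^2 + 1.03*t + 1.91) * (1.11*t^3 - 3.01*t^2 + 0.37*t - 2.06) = -6.2049*t^5 + 17.9692*t^4 - 3.0485*t^3 + 6.1474*t^2 - 1.4151*t - 3.9346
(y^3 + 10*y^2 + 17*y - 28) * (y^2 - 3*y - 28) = y^5 + 7*y^4 - 41*y^3 - 359*y^2 - 392*y + 784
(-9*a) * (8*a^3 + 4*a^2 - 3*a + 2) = -72*a^4 - 36*a^3 + 27*a^2 - 18*a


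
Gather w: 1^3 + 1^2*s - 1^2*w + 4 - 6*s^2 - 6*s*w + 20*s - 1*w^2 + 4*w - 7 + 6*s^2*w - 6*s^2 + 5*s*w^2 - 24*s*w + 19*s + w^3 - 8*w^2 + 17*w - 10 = -12*s^2 + 40*s + w^3 + w^2*(5*s - 9) + w*(6*s^2 - 30*s + 20) - 12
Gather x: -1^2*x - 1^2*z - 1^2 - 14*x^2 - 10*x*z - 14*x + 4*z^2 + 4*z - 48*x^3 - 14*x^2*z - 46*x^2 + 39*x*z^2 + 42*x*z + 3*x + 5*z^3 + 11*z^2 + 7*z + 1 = -48*x^3 + x^2*(-14*z - 60) + x*(39*z^2 + 32*z - 12) + 5*z^3 + 15*z^2 + 10*z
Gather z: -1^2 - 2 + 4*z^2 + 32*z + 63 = 4*z^2 + 32*z + 60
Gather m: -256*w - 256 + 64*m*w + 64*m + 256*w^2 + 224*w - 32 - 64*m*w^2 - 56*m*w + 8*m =m*(-64*w^2 + 8*w + 72) + 256*w^2 - 32*w - 288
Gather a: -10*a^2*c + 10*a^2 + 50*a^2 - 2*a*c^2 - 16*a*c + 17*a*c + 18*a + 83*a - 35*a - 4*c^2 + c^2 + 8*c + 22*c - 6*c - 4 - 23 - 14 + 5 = a^2*(60 - 10*c) + a*(-2*c^2 + c + 66) - 3*c^2 + 24*c - 36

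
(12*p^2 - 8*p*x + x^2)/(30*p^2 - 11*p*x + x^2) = (-2*p + x)/(-5*p + x)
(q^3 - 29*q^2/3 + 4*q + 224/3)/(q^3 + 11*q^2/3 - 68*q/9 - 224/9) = 3*(q^2 - 12*q + 32)/(3*q^2 + 4*q - 32)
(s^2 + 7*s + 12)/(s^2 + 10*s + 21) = (s + 4)/(s + 7)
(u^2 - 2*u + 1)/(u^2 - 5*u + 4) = (u - 1)/(u - 4)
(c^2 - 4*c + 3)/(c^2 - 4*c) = (c^2 - 4*c + 3)/(c*(c - 4))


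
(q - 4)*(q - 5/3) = q^2 - 17*q/3 + 20/3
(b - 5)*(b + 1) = b^2 - 4*b - 5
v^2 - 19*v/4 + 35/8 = (v - 7/2)*(v - 5/4)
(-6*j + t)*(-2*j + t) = 12*j^2 - 8*j*t + t^2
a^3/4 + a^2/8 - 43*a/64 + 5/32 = (a/4 + 1/2)*(a - 5/4)*(a - 1/4)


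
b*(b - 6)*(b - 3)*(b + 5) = b^4 - 4*b^3 - 27*b^2 + 90*b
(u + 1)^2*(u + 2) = u^3 + 4*u^2 + 5*u + 2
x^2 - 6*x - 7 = (x - 7)*(x + 1)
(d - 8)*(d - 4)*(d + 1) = d^3 - 11*d^2 + 20*d + 32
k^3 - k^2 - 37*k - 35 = (k - 7)*(k + 1)*(k + 5)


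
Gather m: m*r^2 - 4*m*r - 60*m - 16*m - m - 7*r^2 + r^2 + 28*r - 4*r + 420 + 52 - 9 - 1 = m*(r^2 - 4*r - 77) - 6*r^2 + 24*r + 462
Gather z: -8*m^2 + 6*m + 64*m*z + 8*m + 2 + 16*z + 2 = -8*m^2 + 14*m + z*(64*m + 16) + 4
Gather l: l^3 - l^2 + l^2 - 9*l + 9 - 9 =l^3 - 9*l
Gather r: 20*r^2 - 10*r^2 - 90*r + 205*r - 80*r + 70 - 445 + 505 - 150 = 10*r^2 + 35*r - 20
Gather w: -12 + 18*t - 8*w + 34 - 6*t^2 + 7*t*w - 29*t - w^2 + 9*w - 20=-6*t^2 - 11*t - w^2 + w*(7*t + 1) + 2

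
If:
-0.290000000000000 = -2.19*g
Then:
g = 0.13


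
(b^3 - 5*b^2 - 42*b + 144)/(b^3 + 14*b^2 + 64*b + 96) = (b^2 - 11*b + 24)/(b^2 + 8*b + 16)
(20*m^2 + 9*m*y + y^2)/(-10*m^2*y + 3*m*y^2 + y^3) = (4*m + y)/(y*(-2*m + y))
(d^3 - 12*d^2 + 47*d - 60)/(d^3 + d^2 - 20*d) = (d^2 - 8*d + 15)/(d*(d + 5))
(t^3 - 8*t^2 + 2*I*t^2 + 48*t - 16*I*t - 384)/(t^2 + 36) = (t^2 + 8*t*(-1 + I) - 64*I)/(t + 6*I)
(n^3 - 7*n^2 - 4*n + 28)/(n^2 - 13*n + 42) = (n^2 - 4)/(n - 6)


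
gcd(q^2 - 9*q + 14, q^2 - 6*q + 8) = q - 2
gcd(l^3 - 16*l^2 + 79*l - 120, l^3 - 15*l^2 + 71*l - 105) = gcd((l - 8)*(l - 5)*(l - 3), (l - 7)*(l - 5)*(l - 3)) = l^2 - 8*l + 15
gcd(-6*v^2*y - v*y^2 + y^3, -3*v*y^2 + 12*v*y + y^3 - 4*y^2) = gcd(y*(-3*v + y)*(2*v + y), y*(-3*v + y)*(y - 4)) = -3*v*y + y^2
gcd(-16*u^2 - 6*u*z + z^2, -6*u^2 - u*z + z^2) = 2*u + z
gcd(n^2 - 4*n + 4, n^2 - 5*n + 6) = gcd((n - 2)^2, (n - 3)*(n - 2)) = n - 2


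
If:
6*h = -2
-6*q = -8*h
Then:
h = -1/3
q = -4/9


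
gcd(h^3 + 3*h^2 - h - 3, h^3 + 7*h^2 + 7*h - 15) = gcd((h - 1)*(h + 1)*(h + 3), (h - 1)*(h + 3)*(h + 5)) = h^2 + 2*h - 3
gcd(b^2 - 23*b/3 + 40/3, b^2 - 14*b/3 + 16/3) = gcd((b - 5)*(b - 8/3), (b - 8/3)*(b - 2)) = b - 8/3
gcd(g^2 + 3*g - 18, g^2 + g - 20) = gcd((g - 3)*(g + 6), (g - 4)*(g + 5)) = 1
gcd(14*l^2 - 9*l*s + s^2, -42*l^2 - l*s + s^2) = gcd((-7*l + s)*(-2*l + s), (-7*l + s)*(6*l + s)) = -7*l + s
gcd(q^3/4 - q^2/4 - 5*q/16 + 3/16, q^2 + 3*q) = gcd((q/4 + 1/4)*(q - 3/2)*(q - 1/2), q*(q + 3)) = 1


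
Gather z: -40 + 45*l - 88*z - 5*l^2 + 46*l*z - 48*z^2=-5*l^2 + 45*l - 48*z^2 + z*(46*l - 88) - 40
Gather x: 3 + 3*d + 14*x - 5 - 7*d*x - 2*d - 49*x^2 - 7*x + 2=d - 49*x^2 + x*(7 - 7*d)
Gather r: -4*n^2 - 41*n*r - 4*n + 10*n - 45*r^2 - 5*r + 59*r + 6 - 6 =-4*n^2 + 6*n - 45*r^2 + r*(54 - 41*n)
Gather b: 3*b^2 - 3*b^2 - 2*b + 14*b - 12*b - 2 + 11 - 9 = 0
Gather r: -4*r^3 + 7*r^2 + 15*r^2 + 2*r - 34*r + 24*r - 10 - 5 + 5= -4*r^3 + 22*r^2 - 8*r - 10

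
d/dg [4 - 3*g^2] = -6*g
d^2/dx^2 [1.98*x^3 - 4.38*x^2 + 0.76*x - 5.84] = 11.88*x - 8.76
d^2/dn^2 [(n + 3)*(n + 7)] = 2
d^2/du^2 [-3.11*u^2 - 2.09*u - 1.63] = -6.22000000000000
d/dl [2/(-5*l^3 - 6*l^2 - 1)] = 6*l*(5*l + 4)/(5*l^3 + 6*l^2 + 1)^2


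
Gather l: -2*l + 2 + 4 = 6 - 2*l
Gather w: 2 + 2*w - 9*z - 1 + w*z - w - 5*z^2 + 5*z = w*(z + 1) - 5*z^2 - 4*z + 1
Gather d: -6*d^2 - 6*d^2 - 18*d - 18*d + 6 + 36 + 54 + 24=-12*d^2 - 36*d + 120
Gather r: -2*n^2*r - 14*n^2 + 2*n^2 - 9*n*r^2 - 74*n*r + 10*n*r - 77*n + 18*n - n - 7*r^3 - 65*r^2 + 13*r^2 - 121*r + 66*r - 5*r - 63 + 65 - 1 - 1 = -12*n^2 - 60*n - 7*r^3 + r^2*(-9*n - 52) + r*(-2*n^2 - 64*n - 60)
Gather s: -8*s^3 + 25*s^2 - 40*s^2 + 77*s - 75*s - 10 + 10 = -8*s^3 - 15*s^2 + 2*s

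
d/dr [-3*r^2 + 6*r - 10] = 6 - 6*r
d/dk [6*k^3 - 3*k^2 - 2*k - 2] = 18*k^2 - 6*k - 2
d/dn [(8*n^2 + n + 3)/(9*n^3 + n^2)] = 2*(-36*n^3 - 9*n^2 - 41*n - 3)/(n^3*(81*n^2 + 18*n + 1))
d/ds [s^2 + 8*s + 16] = 2*s + 8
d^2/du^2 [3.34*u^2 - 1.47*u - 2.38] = 6.68000000000000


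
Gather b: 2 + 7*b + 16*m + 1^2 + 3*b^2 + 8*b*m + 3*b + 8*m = 3*b^2 + b*(8*m + 10) + 24*m + 3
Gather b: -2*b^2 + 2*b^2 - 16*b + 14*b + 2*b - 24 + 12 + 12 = 0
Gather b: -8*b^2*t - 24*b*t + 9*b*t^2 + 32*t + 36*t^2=-8*b^2*t + b*(9*t^2 - 24*t) + 36*t^2 + 32*t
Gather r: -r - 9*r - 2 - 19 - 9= -10*r - 30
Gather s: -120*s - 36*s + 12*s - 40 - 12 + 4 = -144*s - 48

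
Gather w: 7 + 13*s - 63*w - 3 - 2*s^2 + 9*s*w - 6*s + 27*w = -2*s^2 + 7*s + w*(9*s - 36) + 4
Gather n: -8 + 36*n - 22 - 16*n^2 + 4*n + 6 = -16*n^2 + 40*n - 24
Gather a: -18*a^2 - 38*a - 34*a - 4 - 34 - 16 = -18*a^2 - 72*a - 54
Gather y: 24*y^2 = 24*y^2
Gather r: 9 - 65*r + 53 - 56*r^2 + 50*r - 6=-56*r^2 - 15*r + 56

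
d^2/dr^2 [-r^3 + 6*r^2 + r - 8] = 12 - 6*r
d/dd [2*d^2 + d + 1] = 4*d + 1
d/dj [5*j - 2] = 5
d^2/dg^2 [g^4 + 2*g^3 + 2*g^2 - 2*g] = 12*g^2 + 12*g + 4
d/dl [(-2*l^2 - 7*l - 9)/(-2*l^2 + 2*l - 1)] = (-18*l^2 - 32*l + 25)/(4*l^4 - 8*l^3 + 8*l^2 - 4*l + 1)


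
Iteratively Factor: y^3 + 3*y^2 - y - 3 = (y - 1)*(y^2 + 4*y + 3) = (y - 1)*(y + 1)*(y + 3)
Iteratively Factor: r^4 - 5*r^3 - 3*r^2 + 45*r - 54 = (r - 3)*(r^3 - 2*r^2 - 9*r + 18) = (r - 3)*(r - 2)*(r^2 - 9) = (r - 3)*(r - 2)*(r + 3)*(r - 3)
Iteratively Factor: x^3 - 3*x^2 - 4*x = (x - 4)*(x^2 + x) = x*(x - 4)*(x + 1)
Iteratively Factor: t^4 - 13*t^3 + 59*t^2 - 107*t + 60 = (t - 4)*(t^3 - 9*t^2 + 23*t - 15) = (t - 5)*(t - 4)*(t^2 - 4*t + 3) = (t - 5)*(t - 4)*(t - 3)*(t - 1)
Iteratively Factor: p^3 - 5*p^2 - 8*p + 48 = (p - 4)*(p^2 - p - 12) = (p - 4)*(p + 3)*(p - 4)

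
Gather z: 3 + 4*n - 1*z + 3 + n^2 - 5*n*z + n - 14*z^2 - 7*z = n^2 + 5*n - 14*z^2 + z*(-5*n - 8) + 6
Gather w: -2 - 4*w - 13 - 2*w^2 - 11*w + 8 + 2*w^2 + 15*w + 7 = 0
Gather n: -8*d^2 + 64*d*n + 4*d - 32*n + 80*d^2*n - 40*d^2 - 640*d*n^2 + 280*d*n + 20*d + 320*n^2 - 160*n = -48*d^2 + 24*d + n^2*(320 - 640*d) + n*(80*d^2 + 344*d - 192)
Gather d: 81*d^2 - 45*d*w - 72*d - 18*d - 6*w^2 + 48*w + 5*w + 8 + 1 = 81*d^2 + d*(-45*w - 90) - 6*w^2 + 53*w + 9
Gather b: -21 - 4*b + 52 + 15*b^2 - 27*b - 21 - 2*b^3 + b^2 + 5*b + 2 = -2*b^3 + 16*b^2 - 26*b + 12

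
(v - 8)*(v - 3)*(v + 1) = v^3 - 10*v^2 + 13*v + 24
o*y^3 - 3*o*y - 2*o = (y - 2)*(y + 1)*(o*y + o)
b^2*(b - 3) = b^3 - 3*b^2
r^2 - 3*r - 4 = (r - 4)*(r + 1)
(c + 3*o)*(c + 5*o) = c^2 + 8*c*o + 15*o^2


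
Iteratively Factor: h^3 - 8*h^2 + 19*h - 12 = (h - 4)*(h^2 - 4*h + 3) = (h - 4)*(h - 3)*(h - 1)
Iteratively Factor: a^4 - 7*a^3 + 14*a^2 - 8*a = (a - 1)*(a^3 - 6*a^2 + 8*a) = a*(a - 1)*(a^2 - 6*a + 8) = a*(a - 4)*(a - 1)*(a - 2)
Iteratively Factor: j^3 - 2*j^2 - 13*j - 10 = (j + 2)*(j^2 - 4*j - 5) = (j + 1)*(j + 2)*(j - 5)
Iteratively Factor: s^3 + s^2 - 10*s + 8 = (s - 1)*(s^2 + 2*s - 8) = (s - 2)*(s - 1)*(s + 4)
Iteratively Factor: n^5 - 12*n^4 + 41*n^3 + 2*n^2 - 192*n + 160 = (n - 4)*(n^4 - 8*n^3 + 9*n^2 + 38*n - 40) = (n - 4)*(n + 2)*(n^3 - 10*n^2 + 29*n - 20) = (n - 4)^2*(n + 2)*(n^2 - 6*n + 5) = (n - 5)*(n - 4)^2*(n + 2)*(n - 1)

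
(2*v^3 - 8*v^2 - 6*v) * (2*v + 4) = 4*v^4 - 8*v^3 - 44*v^2 - 24*v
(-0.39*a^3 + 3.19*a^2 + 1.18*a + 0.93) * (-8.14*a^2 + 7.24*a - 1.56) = 3.1746*a^5 - 28.7902*a^4 + 14.0988*a^3 - 4.0034*a^2 + 4.8924*a - 1.4508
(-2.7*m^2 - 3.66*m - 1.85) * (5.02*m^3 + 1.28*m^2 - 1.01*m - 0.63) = -13.554*m^5 - 21.8292*m^4 - 11.2448*m^3 + 3.0296*m^2 + 4.1743*m + 1.1655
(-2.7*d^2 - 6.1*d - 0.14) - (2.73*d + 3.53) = -2.7*d^2 - 8.83*d - 3.67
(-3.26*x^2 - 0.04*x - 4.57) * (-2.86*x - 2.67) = 9.3236*x^3 + 8.8186*x^2 + 13.177*x + 12.2019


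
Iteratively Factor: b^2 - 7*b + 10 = (b - 5)*(b - 2)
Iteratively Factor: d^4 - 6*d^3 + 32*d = (d - 4)*(d^3 - 2*d^2 - 8*d) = (d - 4)^2*(d^2 + 2*d) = d*(d - 4)^2*(d + 2)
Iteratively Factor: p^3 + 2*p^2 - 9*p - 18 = (p - 3)*(p^2 + 5*p + 6) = (p - 3)*(p + 3)*(p + 2)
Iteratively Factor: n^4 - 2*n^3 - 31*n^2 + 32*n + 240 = (n + 4)*(n^3 - 6*n^2 - 7*n + 60) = (n + 3)*(n + 4)*(n^2 - 9*n + 20) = (n - 4)*(n + 3)*(n + 4)*(n - 5)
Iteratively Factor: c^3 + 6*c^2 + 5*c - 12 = (c - 1)*(c^2 + 7*c + 12) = (c - 1)*(c + 4)*(c + 3)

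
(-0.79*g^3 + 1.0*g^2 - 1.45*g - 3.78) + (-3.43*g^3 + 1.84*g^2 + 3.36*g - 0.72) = -4.22*g^3 + 2.84*g^2 + 1.91*g - 4.5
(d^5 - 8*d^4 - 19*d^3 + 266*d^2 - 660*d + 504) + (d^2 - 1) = d^5 - 8*d^4 - 19*d^3 + 267*d^2 - 660*d + 503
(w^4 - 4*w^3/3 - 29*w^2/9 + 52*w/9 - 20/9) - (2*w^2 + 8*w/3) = w^4 - 4*w^3/3 - 47*w^2/9 + 28*w/9 - 20/9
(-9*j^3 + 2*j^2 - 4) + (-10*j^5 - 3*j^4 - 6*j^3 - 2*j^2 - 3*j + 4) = -10*j^5 - 3*j^4 - 15*j^3 - 3*j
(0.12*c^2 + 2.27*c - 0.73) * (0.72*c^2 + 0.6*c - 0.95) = 0.0864*c^4 + 1.7064*c^3 + 0.7224*c^2 - 2.5945*c + 0.6935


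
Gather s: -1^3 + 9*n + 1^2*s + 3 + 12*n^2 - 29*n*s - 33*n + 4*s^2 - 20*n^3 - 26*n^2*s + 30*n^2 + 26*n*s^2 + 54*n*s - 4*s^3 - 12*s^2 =-20*n^3 + 42*n^2 - 24*n - 4*s^3 + s^2*(26*n - 8) + s*(-26*n^2 + 25*n + 1) + 2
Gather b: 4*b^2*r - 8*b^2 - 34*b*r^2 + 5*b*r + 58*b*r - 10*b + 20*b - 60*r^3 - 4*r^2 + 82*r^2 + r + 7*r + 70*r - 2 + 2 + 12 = b^2*(4*r - 8) + b*(-34*r^2 + 63*r + 10) - 60*r^3 + 78*r^2 + 78*r + 12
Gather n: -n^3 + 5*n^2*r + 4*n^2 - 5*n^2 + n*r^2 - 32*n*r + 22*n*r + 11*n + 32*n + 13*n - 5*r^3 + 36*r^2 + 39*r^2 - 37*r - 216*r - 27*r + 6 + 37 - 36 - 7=-n^3 + n^2*(5*r - 1) + n*(r^2 - 10*r + 56) - 5*r^3 + 75*r^2 - 280*r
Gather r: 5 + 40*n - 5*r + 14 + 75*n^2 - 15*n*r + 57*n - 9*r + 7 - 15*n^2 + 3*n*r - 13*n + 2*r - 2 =60*n^2 + 84*n + r*(-12*n - 12) + 24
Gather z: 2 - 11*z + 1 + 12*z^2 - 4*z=12*z^2 - 15*z + 3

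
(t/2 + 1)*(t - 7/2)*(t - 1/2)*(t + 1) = t^4/2 - t^3/2 - 33*t^2/8 - 11*t/8 + 7/4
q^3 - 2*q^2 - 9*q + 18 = (q - 3)*(q - 2)*(q + 3)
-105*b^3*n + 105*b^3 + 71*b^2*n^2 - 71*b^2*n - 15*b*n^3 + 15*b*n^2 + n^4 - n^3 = (-7*b + n)*(-5*b + n)*(-3*b + n)*(n - 1)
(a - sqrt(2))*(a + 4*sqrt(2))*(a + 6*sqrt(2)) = a^3 + 9*sqrt(2)*a^2 + 28*a - 48*sqrt(2)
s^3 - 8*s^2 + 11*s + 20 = (s - 5)*(s - 4)*(s + 1)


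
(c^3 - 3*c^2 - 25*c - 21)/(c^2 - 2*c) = (c^3 - 3*c^2 - 25*c - 21)/(c*(c - 2))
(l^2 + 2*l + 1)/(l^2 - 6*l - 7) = (l + 1)/(l - 7)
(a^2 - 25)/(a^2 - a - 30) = (a - 5)/(a - 6)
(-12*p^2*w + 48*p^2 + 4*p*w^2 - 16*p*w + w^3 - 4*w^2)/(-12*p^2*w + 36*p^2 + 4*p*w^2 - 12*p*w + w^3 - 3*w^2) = (w - 4)/(w - 3)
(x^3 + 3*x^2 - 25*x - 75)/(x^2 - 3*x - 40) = (x^2 - 2*x - 15)/(x - 8)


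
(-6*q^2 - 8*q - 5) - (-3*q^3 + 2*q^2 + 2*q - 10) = 3*q^3 - 8*q^2 - 10*q + 5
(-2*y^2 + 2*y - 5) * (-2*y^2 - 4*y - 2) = 4*y^4 + 4*y^3 + 6*y^2 + 16*y + 10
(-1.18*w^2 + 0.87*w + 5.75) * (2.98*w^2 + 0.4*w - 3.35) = -3.5164*w^4 + 2.1206*w^3 + 21.436*w^2 - 0.6145*w - 19.2625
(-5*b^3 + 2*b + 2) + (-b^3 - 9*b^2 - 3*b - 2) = -6*b^3 - 9*b^2 - b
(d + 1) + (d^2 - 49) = d^2 + d - 48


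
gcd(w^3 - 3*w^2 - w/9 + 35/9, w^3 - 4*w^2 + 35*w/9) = w^2 - 4*w + 35/9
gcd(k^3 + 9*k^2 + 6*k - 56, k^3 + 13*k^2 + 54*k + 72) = k + 4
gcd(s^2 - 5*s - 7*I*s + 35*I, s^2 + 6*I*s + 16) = 1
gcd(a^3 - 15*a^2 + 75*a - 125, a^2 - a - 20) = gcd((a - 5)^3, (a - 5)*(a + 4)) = a - 5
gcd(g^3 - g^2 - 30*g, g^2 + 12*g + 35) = g + 5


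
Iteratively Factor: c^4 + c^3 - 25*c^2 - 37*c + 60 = (c - 5)*(c^3 + 6*c^2 + 5*c - 12) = (c - 5)*(c + 4)*(c^2 + 2*c - 3) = (c - 5)*(c + 3)*(c + 4)*(c - 1)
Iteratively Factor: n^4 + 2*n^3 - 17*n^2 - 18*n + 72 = (n - 3)*(n^3 + 5*n^2 - 2*n - 24) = (n - 3)*(n - 2)*(n^2 + 7*n + 12) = (n - 3)*(n - 2)*(n + 3)*(n + 4)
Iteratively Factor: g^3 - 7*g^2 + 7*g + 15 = (g - 5)*(g^2 - 2*g - 3) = (g - 5)*(g - 3)*(g + 1)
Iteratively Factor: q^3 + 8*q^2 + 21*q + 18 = (q + 3)*(q^2 + 5*q + 6) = (q + 3)^2*(q + 2)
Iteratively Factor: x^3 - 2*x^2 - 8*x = (x - 4)*(x^2 + 2*x) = x*(x - 4)*(x + 2)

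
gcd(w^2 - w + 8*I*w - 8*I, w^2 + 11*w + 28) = 1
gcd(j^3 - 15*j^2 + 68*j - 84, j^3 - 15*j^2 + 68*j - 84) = j^3 - 15*j^2 + 68*j - 84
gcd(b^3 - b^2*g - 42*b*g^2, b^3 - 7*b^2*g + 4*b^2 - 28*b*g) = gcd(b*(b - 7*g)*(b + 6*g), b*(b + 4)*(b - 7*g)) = b^2 - 7*b*g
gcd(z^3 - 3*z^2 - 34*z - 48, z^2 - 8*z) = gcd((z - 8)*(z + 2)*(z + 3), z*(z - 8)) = z - 8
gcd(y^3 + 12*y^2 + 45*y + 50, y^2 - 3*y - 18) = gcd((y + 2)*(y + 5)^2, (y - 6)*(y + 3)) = 1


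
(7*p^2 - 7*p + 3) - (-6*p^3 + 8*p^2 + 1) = 6*p^3 - p^2 - 7*p + 2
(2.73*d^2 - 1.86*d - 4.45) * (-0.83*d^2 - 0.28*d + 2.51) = -2.2659*d^4 + 0.7794*d^3 + 11.0666*d^2 - 3.4226*d - 11.1695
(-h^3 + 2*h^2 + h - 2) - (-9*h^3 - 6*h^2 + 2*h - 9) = 8*h^3 + 8*h^2 - h + 7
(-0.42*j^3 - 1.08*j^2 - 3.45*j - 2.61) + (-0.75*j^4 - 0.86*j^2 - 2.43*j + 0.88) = -0.75*j^4 - 0.42*j^3 - 1.94*j^2 - 5.88*j - 1.73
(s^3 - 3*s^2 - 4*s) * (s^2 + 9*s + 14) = s^5 + 6*s^4 - 17*s^3 - 78*s^2 - 56*s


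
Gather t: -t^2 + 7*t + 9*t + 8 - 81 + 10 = -t^2 + 16*t - 63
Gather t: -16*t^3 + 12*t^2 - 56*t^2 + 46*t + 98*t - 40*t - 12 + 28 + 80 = -16*t^3 - 44*t^2 + 104*t + 96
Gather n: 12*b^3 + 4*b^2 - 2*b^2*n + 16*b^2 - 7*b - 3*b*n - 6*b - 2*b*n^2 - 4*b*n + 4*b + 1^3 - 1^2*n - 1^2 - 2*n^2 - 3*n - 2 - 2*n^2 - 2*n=12*b^3 + 20*b^2 - 9*b + n^2*(-2*b - 4) + n*(-2*b^2 - 7*b - 6) - 2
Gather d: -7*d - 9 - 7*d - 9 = -14*d - 18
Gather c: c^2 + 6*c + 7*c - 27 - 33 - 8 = c^2 + 13*c - 68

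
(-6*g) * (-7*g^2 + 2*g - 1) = 42*g^3 - 12*g^2 + 6*g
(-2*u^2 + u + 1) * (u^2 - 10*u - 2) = -2*u^4 + 21*u^3 - 5*u^2 - 12*u - 2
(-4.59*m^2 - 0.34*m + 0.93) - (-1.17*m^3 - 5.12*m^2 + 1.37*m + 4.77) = 1.17*m^3 + 0.53*m^2 - 1.71*m - 3.84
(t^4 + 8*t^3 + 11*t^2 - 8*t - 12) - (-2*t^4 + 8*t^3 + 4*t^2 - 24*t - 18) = 3*t^4 + 7*t^2 + 16*t + 6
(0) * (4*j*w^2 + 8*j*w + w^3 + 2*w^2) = 0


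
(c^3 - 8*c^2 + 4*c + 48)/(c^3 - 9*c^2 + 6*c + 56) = (c - 6)/(c - 7)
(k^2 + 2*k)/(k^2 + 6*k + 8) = k/(k + 4)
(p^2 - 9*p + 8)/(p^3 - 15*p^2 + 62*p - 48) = 1/(p - 6)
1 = 1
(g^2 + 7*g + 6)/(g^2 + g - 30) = (g + 1)/(g - 5)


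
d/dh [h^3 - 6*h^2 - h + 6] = 3*h^2 - 12*h - 1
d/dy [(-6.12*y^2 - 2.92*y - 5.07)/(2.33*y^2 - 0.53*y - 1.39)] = (10.0472*y^2 + 40.6398*y + 1.3717)/(5.4289*y^4 - 2.4698*y^3 - 6.1965*y^2 + 1.4734*y + 1.9321)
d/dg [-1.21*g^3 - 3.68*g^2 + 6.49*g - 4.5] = -3.63*g^2 - 7.36*g + 6.49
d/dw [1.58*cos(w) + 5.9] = -1.58*sin(w)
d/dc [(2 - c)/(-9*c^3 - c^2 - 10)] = (9*c^3 + c^2 - c*(c - 2)*(27*c + 2) + 10)/(9*c^3 + c^2 + 10)^2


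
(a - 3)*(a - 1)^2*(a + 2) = a^4 - 3*a^3 - 3*a^2 + 11*a - 6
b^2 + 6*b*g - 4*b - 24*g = (b - 4)*(b + 6*g)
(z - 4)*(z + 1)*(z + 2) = z^3 - z^2 - 10*z - 8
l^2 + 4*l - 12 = (l - 2)*(l + 6)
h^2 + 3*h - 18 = (h - 3)*(h + 6)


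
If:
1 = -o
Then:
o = -1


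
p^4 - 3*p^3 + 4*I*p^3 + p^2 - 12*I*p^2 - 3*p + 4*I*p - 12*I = (p - 3)*(p - I)*(p + I)*(p + 4*I)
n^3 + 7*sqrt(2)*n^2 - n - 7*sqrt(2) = (n - 1)*(n + 1)*(n + 7*sqrt(2))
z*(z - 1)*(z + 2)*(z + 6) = z^4 + 7*z^3 + 4*z^2 - 12*z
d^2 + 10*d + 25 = (d + 5)^2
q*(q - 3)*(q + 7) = q^3 + 4*q^2 - 21*q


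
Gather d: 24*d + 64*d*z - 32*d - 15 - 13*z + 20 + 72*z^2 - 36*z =d*(64*z - 8) + 72*z^2 - 49*z + 5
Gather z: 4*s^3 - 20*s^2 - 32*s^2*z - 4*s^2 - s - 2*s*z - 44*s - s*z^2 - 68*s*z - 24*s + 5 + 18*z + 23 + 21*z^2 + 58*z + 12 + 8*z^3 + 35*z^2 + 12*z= 4*s^3 - 24*s^2 - 69*s + 8*z^3 + z^2*(56 - s) + z*(-32*s^2 - 70*s + 88) + 40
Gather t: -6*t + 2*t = -4*t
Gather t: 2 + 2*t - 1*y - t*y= t*(2 - y) - y + 2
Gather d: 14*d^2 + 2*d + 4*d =14*d^2 + 6*d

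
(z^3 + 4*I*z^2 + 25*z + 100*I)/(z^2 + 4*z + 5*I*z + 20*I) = (z^2 - I*z + 20)/(z + 4)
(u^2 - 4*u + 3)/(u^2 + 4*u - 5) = (u - 3)/(u + 5)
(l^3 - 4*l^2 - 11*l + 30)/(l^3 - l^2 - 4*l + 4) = (l^2 - 2*l - 15)/(l^2 + l - 2)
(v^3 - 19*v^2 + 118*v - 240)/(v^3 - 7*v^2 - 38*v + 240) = (v - 6)/(v + 6)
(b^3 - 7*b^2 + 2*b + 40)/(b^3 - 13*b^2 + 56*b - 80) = (b + 2)/(b - 4)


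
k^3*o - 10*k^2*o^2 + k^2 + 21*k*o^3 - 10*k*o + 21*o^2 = (k - 7*o)*(k - 3*o)*(k*o + 1)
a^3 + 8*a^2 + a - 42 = (a - 2)*(a + 3)*(a + 7)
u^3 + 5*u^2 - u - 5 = (u - 1)*(u + 1)*(u + 5)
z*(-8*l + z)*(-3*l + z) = 24*l^2*z - 11*l*z^2 + z^3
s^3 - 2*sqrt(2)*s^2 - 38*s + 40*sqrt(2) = (s - 5*sqrt(2))*(s - sqrt(2))*(s + 4*sqrt(2))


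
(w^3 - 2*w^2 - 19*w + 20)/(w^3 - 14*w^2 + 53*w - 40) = (w + 4)/(w - 8)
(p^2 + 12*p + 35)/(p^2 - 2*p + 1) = (p^2 + 12*p + 35)/(p^2 - 2*p + 1)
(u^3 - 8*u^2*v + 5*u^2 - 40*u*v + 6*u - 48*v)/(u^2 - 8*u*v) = u + 5 + 6/u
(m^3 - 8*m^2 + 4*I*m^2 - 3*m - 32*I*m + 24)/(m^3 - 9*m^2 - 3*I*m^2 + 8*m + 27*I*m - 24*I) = (m^2 + 4*I*m - 3)/(m^2 - m*(1 + 3*I) + 3*I)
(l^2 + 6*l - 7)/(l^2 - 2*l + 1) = (l + 7)/(l - 1)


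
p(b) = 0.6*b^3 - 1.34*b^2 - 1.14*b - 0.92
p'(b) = 1.8*b^2 - 2.68*b - 1.14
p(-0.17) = -0.77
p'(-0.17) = -0.63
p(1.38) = -3.47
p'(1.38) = -1.41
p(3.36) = 2.88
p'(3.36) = 10.18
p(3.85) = 9.07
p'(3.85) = 15.22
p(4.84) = 30.20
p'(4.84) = 28.05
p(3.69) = 6.77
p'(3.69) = 13.48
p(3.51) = 4.52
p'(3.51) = 11.63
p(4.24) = 15.89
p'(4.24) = 19.86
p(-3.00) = -25.76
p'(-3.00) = 23.10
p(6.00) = 73.60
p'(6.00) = 47.58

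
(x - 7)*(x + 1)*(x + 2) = x^3 - 4*x^2 - 19*x - 14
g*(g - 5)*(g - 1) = g^3 - 6*g^2 + 5*g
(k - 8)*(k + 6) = k^2 - 2*k - 48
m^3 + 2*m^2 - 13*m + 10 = (m - 2)*(m - 1)*(m + 5)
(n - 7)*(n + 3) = n^2 - 4*n - 21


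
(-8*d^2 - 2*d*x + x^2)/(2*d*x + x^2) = (-4*d + x)/x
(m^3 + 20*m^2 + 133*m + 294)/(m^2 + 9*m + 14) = (m^2 + 13*m + 42)/(m + 2)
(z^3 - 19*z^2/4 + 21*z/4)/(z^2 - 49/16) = 4*z*(z - 3)/(4*z + 7)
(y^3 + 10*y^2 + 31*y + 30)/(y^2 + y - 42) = (y^3 + 10*y^2 + 31*y + 30)/(y^2 + y - 42)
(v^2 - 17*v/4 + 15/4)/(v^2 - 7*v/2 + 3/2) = (4*v - 5)/(2*(2*v - 1))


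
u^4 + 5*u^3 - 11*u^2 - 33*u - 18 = (u - 3)*(u + 1)^2*(u + 6)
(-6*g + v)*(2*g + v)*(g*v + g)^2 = -12*g^4*v^2 - 24*g^4*v - 12*g^4 - 4*g^3*v^3 - 8*g^3*v^2 - 4*g^3*v + g^2*v^4 + 2*g^2*v^3 + g^2*v^2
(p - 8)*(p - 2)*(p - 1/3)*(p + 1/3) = p^4 - 10*p^3 + 143*p^2/9 + 10*p/9 - 16/9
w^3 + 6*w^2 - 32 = (w - 2)*(w + 4)^2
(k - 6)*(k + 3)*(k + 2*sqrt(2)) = k^3 - 3*k^2 + 2*sqrt(2)*k^2 - 18*k - 6*sqrt(2)*k - 36*sqrt(2)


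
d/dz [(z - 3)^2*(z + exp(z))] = (z - 3)*(2*z + (z - 3)*(exp(z) + 1) + 2*exp(z))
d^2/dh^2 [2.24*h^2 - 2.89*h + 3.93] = 4.48000000000000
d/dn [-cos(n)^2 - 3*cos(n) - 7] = (2*cos(n) + 3)*sin(n)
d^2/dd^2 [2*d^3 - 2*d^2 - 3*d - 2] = 12*d - 4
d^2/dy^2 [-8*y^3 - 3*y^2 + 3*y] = -48*y - 6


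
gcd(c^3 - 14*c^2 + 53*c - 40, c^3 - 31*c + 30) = c^2 - 6*c + 5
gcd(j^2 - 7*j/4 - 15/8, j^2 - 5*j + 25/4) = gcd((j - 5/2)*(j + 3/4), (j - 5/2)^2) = j - 5/2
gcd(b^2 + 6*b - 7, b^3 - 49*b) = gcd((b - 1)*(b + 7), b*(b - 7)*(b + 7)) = b + 7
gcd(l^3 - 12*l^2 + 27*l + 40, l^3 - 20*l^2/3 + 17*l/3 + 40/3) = l^2 - 4*l - 5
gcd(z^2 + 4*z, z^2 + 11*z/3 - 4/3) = z + 4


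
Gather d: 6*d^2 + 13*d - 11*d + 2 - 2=6*d^2 + 2*d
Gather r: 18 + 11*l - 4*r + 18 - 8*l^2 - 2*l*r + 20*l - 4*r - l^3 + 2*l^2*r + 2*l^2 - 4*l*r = -l^3 - 6*l^2 + 31*l + r*(2*l^2 - 6*l - 8) + 36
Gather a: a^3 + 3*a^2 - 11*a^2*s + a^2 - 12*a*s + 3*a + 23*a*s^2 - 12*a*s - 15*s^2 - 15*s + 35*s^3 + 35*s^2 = a^3 + a^2*(4 - 11*s) + a*(23*s^2 - 24*s + 3) + 35*s^3 + 20*s^2 - 15*s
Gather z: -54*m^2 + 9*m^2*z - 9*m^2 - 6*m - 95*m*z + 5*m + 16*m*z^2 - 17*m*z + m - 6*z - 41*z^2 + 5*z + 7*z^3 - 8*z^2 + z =-63*m^2 + 7*z^3 + z^2*(16*m - 49) + z*(9*m^2 - 112*m)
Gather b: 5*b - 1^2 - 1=5*b - 2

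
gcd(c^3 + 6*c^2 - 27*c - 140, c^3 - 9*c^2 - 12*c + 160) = c^2 - c - 20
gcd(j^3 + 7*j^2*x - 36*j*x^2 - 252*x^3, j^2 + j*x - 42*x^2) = -j^2 - j*x + 42*x^2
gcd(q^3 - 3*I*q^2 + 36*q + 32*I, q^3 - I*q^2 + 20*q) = q + 4*I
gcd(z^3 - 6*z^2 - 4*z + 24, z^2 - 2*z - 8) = z + 2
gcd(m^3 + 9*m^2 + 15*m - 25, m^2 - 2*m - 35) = m + 5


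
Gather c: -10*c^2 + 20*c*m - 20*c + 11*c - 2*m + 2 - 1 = -10*c^2 + c*(20*m - 9) - 2*m + 1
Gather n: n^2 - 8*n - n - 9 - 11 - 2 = n^2 - 9*n - 22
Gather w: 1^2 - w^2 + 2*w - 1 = -w^2 + 2*w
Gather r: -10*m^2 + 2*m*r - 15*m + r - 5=-10*m^2 - 15*m + r*(2*m + 1) - 5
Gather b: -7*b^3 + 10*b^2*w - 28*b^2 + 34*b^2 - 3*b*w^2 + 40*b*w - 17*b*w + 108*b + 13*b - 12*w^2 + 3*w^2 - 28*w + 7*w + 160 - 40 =-7*b^3 + b^2*(10*w + 6) + b*(-3*w^2 + 23*w + 121) - 9*w^2 - 21*w + 120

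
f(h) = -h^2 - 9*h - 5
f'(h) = -2*h - 9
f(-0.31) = -2.31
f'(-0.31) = -8.38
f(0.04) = -5.36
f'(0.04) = -9.08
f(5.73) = -89.40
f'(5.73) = -20.46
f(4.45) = -64.85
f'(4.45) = -17.90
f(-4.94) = 15.06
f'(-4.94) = 0.88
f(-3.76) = 14.70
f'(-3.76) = -1.48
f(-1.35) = 5.33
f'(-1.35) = -6.30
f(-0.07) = -4.37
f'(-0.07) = -8.86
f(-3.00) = 13.00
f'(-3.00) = -3.00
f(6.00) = -95.00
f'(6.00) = -21.00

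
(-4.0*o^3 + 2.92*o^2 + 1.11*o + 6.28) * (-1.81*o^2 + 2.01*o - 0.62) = 7.24*o^5 - 13.3252*o^4 + 6.3401*o^3 - 10.9461*o^2 + 11.9346*o - 3.8936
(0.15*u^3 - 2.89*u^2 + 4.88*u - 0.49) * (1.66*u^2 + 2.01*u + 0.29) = 0.249*u^5 - 4.4959*u^4 + 2.3354*u^3 + 8.1573*u^2 + 0.4303*u - 0.1421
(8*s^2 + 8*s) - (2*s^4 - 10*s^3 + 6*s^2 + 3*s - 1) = -2*s^4 + 10*s^3 + 2*s^2 + 5*s + 1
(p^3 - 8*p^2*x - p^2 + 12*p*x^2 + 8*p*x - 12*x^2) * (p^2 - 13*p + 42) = p^5 - 8*p^4*x - 14*p^4 + 12*p^3*x^2 + 112*p^3*x + 55*p^3 - 168*p^2*x^2 - 440*p^2*x - 42*p^2 + 660*p*x^2 + 336*p*x - 504*x^2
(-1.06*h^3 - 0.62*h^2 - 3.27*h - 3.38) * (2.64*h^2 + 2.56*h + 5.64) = -2.7984*h^5 - 4.3504*h^4 - 16.1984*h^3 - 20.7912*h^2 - 27.0956*h - 19.0632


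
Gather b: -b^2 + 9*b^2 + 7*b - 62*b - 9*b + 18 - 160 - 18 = 8*b^2 - 64*b - 160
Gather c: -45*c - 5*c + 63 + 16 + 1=80 - 50*c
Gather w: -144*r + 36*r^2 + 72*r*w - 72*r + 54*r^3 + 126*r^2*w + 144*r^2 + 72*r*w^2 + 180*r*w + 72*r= 54*r^3 + 180*r^2 + 72*r*w^2 - 144*r + w*(126*r^2 + 252*r)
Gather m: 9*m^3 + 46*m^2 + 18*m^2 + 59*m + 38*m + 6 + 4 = 9*m^3 + 64*m^2 + 97*m + 10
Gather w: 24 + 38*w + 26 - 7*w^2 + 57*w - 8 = -7*w^2 + 95*w + 42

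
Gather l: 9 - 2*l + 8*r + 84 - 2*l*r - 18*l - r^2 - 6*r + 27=l*(-2*r - 20) - r^2 + 2*r + 120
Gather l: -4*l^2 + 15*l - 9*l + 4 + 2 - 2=-4*l^2 + 6*l + 4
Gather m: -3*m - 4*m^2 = -4*m^2 - 3*m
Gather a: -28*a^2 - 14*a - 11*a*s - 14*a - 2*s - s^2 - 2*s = -28*a^2 + a*(-11*s - 28) - s^2 - 4*s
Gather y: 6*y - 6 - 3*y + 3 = 3*y - 3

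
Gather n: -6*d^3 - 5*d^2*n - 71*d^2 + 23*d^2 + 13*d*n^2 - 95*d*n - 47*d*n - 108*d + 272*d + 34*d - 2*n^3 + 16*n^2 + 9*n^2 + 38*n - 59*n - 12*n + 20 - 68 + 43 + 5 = -6*d^3 - 48*d^2 + 198*d - 2*n^3 + n^2*(13*d + 25) + n*(-5*d^2 - 142*d - 33)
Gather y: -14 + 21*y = 21*y - 14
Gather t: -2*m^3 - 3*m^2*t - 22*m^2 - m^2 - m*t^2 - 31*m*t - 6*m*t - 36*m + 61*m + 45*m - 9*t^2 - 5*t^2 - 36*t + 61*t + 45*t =-2*m^3 - 23*m^2 + 70*m + t^2*(-m - 14) + t*(-3*m^2 - 37*m + 70)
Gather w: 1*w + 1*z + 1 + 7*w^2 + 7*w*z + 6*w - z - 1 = 7*w^2 + w*(7*z + 7)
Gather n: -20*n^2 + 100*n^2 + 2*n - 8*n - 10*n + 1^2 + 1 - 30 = 80*n^2 - 16*n - 28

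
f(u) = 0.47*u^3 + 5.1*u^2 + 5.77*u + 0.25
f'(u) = 1.41*u^2 + 10.2*u + 5.77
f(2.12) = 39.88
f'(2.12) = 33.73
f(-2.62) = 11.69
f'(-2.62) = -11.28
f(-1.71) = 2.95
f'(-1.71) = -7.55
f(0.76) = 7.79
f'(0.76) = 14.34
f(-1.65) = 2.50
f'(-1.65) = -7.22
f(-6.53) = 49.17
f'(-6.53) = -0.71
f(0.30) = 2.45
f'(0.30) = 8.96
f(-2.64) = 11.91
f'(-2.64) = -11.33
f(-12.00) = -146.75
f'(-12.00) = 86.41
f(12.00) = 1616.05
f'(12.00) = 331.21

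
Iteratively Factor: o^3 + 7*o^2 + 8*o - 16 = (o + 4)*(o^2 + 3*o - 4) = (o - 1)*(o + 4)*(o + 4)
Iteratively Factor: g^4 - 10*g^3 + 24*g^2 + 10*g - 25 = (g - 5)*(g^3 - 5*g^2 - g + 5) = (g - 5)^2*(g^2 - 1) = (g - 5)^2*(g - 1)*(g + 1)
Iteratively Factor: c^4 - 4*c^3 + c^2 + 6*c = (c + 1)*(c^3 - 5*c^2 + 6*c) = c*(c + 1)*(c^2 - 5*c + 6) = c*(c - 2)*(c + 1)*(c - 3)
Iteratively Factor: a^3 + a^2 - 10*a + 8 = (a - 1)*(a^2 + 2*a - 8) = (a - 2)*(a - 1)*(a + 4)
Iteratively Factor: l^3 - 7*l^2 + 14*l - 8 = (l - 4)*(l^2 - 3*l + 2) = (l - 4)*(l - 1)*(l - 2)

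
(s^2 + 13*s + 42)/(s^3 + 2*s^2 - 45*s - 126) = (s + 7)/(s^2 - 4*s - 21)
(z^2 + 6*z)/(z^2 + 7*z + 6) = z/(z + 1)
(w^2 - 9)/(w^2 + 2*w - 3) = (w - 3)/(w - 1)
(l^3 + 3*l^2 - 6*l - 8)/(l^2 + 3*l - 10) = (l^2 + 5*l + 4)/(l + 5)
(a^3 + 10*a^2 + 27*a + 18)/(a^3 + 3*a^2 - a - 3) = (a + 6)/(a - 1)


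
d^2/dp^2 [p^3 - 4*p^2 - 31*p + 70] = 6*p - 8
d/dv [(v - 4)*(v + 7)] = 2*v + 3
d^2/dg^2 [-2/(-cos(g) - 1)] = 2*(sin(g)^2 + cos(g) + 1)/(cos(g) + 1)^3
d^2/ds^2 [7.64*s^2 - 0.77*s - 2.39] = 15.2800000000000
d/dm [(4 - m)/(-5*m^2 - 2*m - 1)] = (-5*m^2 + 40*m + 9)/(25*m^4 + 20*m^3 + 14*m^2 + 4*m + 1)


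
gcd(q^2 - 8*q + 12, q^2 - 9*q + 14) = q - 2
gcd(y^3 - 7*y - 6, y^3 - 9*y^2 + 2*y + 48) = y^2 - y - 6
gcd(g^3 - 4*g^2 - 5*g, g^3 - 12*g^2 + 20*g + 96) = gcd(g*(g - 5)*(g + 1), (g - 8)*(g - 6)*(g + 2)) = 1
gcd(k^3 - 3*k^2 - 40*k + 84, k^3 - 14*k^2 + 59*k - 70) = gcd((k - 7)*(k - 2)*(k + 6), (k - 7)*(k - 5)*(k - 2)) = k^2 - 9*k + 14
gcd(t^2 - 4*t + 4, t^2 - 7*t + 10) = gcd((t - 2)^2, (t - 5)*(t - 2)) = t - 2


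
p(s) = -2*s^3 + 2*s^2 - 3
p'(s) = -6*s^2 + 4*s = 2*s*(2 - 3*s)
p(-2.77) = 54.85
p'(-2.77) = -57.12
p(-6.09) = 522.91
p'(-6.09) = -246.89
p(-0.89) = -0.01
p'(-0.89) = -8.31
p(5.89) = -342.29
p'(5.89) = -184.59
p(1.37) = -4.39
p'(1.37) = -5.78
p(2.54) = -22.87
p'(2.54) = -28.55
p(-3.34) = 93.83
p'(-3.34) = -80.29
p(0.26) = -2.90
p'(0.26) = 0.63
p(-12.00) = 3741.00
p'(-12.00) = -912.00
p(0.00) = -3.00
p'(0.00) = 0.00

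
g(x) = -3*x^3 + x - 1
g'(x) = 1 - 9*x^2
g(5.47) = -486.53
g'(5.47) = -268.29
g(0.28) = -0.79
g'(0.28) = 0.29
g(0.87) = -2.11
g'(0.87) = -5.81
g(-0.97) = 0.77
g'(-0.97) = -7.47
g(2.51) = -45.93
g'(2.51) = -55.70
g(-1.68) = 11.54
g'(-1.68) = -24.40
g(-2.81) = 62.75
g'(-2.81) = -70.06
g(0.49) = -0.86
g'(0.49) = -1.16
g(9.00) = -2179.00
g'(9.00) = -728.00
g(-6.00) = 641.00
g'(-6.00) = -323.00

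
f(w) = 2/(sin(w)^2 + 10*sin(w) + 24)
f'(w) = 2*(-2*sin(w)*cos(w) - 10*cos(w))/(sin(w)^2 + 10*sin(w) + 24)^2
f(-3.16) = 0.08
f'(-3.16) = 0.03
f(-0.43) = 0.10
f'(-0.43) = -0.04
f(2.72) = 0.07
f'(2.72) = 0.02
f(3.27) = 0.09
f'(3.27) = 0.04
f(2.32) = 0.06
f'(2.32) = 0.02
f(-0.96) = 0.12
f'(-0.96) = -0.04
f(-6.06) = 0.08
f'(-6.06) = -0.03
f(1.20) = 0.06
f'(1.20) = -0.01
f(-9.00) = 0.10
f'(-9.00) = 0.04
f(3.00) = 0.08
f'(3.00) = 0.03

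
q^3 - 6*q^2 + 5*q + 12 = (q - 4)*(q - 3)*(q + 1)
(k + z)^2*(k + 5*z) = k^3 + 7*k^2*z + 11*k*z^2 + 5*z^3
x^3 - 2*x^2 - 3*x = x*(x - 3)*(x + 1)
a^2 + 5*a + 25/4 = (a + 5/2)^2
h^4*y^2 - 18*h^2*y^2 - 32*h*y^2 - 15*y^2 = (h - 5)*(h + 3)*(h*y + y)^2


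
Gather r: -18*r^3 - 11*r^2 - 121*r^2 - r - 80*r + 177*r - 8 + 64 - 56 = -18*r^3 - 132*r^2 + 96*r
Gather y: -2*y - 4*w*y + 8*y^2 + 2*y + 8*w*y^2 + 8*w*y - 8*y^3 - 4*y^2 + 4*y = -8*y^3 + y^2*(8*w + 4) + y*(4*w + 4)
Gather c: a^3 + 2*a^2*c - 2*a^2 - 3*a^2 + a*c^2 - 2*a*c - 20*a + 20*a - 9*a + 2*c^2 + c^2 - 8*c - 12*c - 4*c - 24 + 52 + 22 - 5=a^3 - 5*a^2 - 9*a + c^2*(a + 3) + c*(2*a^2 - 2*a - 24) + 45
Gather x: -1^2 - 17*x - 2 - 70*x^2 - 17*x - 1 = -70*x^2 - 34*x - 4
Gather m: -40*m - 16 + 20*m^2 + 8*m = 20*m^2 - 32*m - 16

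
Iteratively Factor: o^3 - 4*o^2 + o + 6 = (o - 3)*(o^2 - o - 2) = (o - 3)*(o + 1)*(o - 2)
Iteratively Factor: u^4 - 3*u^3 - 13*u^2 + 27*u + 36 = (u - 4)*(u^3 + u^2 - 9*u - 9) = (u - 4)*(u - 3)*(u^2 + 4*u + 3) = (u - 4)*(u - 3)*(u + 1)*(u + 3)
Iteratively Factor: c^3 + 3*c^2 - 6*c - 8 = (c - 2)*(c^2 + 5*c + 4) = (c - 2)*(c + 4)*(c + 1)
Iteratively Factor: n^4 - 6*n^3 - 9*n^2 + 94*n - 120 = (n - 5)*(n^3 - n^2 - 14*n + 24) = (n - 5)*(n + 4)*(n^2 - 5*n + 6) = (n - 5)*(n - 3)*(n + 4)*(n - 2)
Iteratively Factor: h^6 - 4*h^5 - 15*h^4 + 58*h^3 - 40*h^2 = (h - 5)*(h^5 + h^4 - 10*h^3 + 8*h^2) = (h - 5)*(h + 4)*(h^4 - 3*h^3 + 2*h^2) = h*(h - 5)*(h + 4)*(h^3 - 3*h^2 + 2*h) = h*(h - 5)*(h - 2)*(h + 4)*(h^2 - h) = h*(h - 5)*(h - 2)*(h - 1)*(h + 4)*(h)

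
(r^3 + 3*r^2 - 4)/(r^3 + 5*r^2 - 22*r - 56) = (r^2 + r - 2)/(r^2 + 3*r - 28)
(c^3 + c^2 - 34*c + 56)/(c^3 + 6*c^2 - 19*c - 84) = (c - 2)/(c + 3)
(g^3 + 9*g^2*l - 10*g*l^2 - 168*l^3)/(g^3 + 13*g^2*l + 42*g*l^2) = (g - 4*l)/g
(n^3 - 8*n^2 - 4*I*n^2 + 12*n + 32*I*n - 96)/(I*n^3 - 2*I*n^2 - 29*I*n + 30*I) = (-I*n^3 + n^2*(-4 + 8*I) + n*(32 - 12*I) + 96*I)/(n^3 - 2*n^2 - 29*n + 30)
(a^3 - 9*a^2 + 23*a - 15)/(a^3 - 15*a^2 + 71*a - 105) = (a - 1)/(a - 7)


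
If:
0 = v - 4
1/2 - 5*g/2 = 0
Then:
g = 1/5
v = 4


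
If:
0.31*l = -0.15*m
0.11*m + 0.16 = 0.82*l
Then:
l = 0.15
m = -0.32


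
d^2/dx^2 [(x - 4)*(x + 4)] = 2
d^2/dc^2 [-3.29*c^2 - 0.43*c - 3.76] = -6.58000000000000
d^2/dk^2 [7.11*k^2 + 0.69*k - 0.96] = 14.2200000000000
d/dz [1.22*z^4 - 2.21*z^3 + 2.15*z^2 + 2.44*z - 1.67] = 4.88*z^3 - 6.63*z^2 + 4.3*z + 2.44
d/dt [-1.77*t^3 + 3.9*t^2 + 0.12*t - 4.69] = -5.31*t^2 + 7.8*t + 0.12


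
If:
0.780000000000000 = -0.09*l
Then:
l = -8.67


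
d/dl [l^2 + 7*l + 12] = 2*l + 7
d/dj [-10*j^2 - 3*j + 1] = -20*j - 3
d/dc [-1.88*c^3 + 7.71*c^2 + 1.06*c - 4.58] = -5.64*c^2 + 15.42*c + 1.06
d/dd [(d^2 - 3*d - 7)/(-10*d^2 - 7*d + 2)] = (-37*d^2 - 136*d - 55)/(100*d^4 + 140*d^3 + 9*d^2 - 28*d + 4)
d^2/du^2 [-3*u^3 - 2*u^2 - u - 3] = -18*u - 4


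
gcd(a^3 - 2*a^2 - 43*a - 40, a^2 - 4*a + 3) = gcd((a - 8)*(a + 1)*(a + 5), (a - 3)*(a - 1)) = 1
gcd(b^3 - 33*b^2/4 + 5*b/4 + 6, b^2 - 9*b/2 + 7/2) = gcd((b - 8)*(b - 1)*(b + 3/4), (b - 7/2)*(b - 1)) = b - 1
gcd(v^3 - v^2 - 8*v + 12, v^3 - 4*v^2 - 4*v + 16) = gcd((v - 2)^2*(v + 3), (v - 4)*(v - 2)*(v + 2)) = v - 2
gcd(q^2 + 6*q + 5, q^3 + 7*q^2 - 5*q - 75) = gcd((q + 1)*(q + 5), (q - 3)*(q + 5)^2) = q + 5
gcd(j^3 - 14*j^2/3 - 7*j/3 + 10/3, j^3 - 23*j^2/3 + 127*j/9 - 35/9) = j - 5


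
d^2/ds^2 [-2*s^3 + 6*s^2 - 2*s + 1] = 12 - 12*s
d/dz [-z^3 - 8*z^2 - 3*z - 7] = -3*z^2 - 16*z - 3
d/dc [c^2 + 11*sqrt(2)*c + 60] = 2*c + 11*sqrt(2)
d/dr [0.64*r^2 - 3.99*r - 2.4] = 1.28*r - 3.99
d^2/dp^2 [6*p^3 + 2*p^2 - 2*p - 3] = 36*p + 4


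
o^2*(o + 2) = o^3 + 2*o^2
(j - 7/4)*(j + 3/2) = j^2 - j/4 - 21/8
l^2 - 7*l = l*(l - 7)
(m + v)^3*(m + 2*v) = m^4 + 5*m^3*v + 9*m^2*v^2 + 7*m*v^3 + 2*v^4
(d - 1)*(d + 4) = d^2 + 3*d - 4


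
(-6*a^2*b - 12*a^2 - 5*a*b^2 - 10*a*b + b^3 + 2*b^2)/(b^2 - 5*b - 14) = (-6*a^2 - 5*a*b + b^2)/(b - 7)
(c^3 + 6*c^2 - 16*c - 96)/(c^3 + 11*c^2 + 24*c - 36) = (c^2 - 16)/(c^2 + 5*c - 6)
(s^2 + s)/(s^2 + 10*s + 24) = s*(s + 1)/(s^2 + 10*s + 24)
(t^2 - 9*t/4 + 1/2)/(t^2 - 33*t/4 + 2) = (t - 2)/(t - 8)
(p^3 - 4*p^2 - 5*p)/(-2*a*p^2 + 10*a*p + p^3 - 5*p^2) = (p + 1)/(-2*a + p)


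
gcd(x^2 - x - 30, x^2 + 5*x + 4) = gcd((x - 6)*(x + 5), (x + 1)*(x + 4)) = 1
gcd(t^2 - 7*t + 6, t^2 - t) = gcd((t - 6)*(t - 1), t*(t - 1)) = t - 1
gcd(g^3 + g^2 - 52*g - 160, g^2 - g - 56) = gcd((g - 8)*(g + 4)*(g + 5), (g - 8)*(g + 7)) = g - 8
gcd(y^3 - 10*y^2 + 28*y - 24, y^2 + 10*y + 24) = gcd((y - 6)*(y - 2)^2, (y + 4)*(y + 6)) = 1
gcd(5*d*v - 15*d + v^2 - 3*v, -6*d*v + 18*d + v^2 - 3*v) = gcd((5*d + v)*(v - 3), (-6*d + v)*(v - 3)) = v - 3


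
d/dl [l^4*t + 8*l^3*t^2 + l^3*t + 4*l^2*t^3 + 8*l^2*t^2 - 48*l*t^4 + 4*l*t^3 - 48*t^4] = t*(4*l^3 + 24*l^2*t + 3*l^2 + 8*l*t^2 + 16*l*t - 48*t^3 + 4*t^2)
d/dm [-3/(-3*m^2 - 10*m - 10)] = 6*(-3*m - 5)/(3*m^2 + 10*m + 10)^2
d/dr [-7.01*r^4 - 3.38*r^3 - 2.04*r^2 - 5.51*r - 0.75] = -28.04*r^3 - 10.14*r^2 - 4.08*r - 5.51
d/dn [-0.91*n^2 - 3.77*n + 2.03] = -1.82*n - 3.77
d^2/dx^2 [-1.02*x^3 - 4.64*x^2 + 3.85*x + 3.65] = -6.12*x - 9.28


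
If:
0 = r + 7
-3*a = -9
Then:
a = 3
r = -7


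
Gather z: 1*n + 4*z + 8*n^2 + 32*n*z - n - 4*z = 8*n^2 + 32*n*z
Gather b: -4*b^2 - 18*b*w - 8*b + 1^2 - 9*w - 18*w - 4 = -4*b^2 + b*(-18*w - 8) - 27*w - 3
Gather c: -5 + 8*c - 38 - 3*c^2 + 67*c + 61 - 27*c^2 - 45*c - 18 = -30*c^2 + 30*c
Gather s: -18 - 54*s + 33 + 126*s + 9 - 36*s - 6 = 36*s + 18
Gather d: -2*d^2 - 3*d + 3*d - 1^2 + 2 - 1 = -2*d^2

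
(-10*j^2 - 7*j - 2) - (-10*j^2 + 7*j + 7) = -14*j - 9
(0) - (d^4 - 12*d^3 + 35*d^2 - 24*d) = -d^4 + 12*d^3 - 35*d^2 + 24*d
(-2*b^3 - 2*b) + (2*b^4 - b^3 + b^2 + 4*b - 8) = 2*b^4 - 3*b^3 + b^2 + 2*b - 8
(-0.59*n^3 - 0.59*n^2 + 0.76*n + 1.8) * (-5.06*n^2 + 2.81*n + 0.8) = 2.9854*n^5 + 1.3275*n^4 - 5.9755*n^3 - 7.4444*n^2 + 5.666*n + 1.44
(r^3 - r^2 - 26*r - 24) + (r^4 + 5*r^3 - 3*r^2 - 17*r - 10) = r^4 + 6*r^3 - 4*r^2 - 43*r - 34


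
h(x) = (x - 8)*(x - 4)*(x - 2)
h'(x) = (x - 8)*(x - 4) + (x - 8)*(x - 2) + (x - 4)*(x - 2)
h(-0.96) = -131.55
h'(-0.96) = 85.64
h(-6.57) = -1319.82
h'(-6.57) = 369.45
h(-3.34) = -444.48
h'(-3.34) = 182.99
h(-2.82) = -355.68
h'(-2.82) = 158.82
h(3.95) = 0.39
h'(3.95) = -7.79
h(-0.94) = -129.84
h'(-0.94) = 84.97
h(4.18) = -1.50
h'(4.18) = -8.62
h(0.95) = -22.58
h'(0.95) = 32.11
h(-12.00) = -4480.00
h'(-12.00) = 824.00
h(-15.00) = -7429.00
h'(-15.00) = 1151.00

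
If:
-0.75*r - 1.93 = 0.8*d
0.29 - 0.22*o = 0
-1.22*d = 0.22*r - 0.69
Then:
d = 1.27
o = 1.32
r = -3.93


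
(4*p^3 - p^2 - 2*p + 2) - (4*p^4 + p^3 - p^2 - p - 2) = -4*p^4 + 3*p^3 - p + 4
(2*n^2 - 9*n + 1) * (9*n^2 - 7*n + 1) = 18*n^4 - 95*n^3 + 74*n^2 - 16*n + 1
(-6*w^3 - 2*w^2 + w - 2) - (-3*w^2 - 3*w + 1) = -6*w^3 + w^2 + 4*w - 3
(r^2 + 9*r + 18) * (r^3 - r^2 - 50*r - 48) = r^5 + 8*r^4 - 41*r^3 - 516*r^2 - 1332*r - 864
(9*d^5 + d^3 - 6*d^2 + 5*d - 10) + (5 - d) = 9*d^5 + d^3 - 6*d^2 + 4*d - 5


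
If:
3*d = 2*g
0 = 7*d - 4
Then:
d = 4/7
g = 6/7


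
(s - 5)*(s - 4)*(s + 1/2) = s^3 - 17*s^2/2 + 31*s/2 + 10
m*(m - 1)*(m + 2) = m^3 + m^2 - 2*m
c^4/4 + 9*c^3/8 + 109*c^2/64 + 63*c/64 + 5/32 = (c/4 + 1/2)*(c + 1/4)*(c + 1)*(c + 5/4)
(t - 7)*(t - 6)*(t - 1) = t^3 - 14*t^2 + 55*t - 42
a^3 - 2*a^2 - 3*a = a*(a - 3)*(a + 1)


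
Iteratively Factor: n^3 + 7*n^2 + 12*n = (n + 3)*(n^2 + 4*n) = n*(n + 3)*(n + 4)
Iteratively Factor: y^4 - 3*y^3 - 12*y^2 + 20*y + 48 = (y - 4)*(y^3 + y^2 - 8*y - 12) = (y - 4)*(y - 3)*(y^2 + 4*y + 4) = (y - 4)*(y - 3)*(y + 2)*(y + 2)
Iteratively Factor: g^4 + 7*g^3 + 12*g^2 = (g + 4)*(g^3 + 3*g^2) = g*(g + 4)*(g^2 + 3*g) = g*(g + 3)*(g + 4)*(g)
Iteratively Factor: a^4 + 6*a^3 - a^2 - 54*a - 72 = (a - 3)*(a^3 + 9*a^2 + 26*a + 24) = (a - 3)*(a + 2)*(a^2 + 7*a + 12) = (a - 3)*(a + 2)*(a + 4)*(a + 3)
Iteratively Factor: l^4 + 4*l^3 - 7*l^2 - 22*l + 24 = (l - 2)*(l^3 + 6*l^2 + 5*l - 12) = (l - 2)*(l + 3)*(l^2 + 3*l - 4) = (l - 2)*(l - 1)*(l + 3)*(l + 4)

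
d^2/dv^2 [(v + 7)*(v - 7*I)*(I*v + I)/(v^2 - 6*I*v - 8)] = (v^3*(16 + 42*I) + v^2*(342 + 384*I) + v*(2688 - 1044*I) - 1176 - 4352*I)/(v^6 - 18*I*v^5 - 132*v^4 + 504*I*v^3 + 1056*v^2 - 1152*I*v - 512)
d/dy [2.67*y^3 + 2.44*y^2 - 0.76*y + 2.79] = 8.01*y^2 + 4.88*y - 0.76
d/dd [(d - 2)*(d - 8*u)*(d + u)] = 3*d^2 - 14*d*u - 4*d - 8*u^2 + 14*u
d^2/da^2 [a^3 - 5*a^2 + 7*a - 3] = 6*a - 10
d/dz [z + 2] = 1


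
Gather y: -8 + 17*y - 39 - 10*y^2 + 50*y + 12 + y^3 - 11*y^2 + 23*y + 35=y^3 - 21*y^2 + 90*y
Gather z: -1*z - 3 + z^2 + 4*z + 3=z^2 + 3*z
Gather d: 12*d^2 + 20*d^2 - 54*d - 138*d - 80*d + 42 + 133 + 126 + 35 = 32*d^2 - 272*d + 336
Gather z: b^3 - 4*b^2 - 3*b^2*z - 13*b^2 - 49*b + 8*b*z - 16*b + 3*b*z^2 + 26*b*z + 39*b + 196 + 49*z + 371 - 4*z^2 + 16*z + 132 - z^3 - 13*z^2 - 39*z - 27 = b^3 - 17*b^2 - 26*b - z^3 + z^2*(3*b - 17) + z*(-3*b^2 + 34*b + 26) + 672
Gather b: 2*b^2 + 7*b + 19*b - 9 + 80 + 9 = 2*b^2 + 26*b + 80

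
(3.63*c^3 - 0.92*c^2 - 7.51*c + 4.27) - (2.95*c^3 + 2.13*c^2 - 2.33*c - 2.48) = 0.68*c^3 - 3.05*c^2 - 5.18*c + 6.75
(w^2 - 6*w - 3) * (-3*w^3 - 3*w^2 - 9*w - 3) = -3*w^5 + 15*w^4 + 18*w^3 + 60*w^2 + 45*w + 9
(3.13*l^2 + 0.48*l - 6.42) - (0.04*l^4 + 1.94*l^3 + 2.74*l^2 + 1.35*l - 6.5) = -0.04*l^4 - 1.94*l^3 + 0.39*l^2 - 0.87*l + 0.0800000000000001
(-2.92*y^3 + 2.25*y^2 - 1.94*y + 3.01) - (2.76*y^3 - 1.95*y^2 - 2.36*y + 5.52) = -5.68*y^3 + 4.2*y^2 + 0.42*y - 2.51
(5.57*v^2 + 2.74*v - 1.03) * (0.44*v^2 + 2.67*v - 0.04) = 2.4508*v^4 + 16.0775*v^3 + 6.6398*v^2 - 2.8597*v + 0.0412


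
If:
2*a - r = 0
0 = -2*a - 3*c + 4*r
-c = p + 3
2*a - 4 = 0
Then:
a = 2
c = 4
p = -7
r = 4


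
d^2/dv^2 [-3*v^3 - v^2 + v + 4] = -18*v - 2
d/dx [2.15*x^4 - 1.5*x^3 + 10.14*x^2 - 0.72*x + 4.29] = 8.6*x^3 - 4.5*x^2 + 20.28*x - 0.72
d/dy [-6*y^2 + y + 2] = 1 - 12*y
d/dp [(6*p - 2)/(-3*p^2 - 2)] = 6*(3*p^2 - 2*p - 2)/(9*p^4 + 12*p^2 + 4)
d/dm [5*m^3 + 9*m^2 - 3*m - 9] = 15*m^2 + 18*m - 3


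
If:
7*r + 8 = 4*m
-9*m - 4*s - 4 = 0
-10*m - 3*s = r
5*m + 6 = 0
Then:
No Solution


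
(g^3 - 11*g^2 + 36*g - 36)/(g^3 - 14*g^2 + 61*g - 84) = (g^2 - 8*g + 12)/(g^2 - 11*g + 28)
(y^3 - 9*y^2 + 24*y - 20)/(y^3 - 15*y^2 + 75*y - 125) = (y^2 - 4*y + 4)/(y^2 - 10*y + 25)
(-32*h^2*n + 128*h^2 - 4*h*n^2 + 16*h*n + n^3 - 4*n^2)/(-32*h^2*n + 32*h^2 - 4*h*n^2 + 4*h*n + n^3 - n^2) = (n - 4)/(n - 1)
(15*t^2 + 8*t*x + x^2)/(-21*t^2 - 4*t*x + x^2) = (5*t + x)/(-7*t + x)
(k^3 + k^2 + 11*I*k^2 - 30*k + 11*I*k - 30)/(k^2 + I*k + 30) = (k^2 + k*(1 + 5*I) + 5*I)/(k - 5*I)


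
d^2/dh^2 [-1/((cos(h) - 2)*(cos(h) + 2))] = 2*(2*sin(h)^4 - 9*sin(h)^2 + 3)/((cos(h) - 2)^3*(cos(h) + 2)^3)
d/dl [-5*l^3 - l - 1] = -15*l^2 - 1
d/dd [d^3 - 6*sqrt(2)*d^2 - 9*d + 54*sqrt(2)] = 3*d^2 - 12*sqrt(2)*d - 9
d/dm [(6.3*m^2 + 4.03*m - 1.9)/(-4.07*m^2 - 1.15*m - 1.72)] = (9.1571*m^2 - 37.138*m - 9.1166)/(16.5649*m^4 + 9.361*m^3 + 15.3233*m^2 + 3.956*m + 2.9584)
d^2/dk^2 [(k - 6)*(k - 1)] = 2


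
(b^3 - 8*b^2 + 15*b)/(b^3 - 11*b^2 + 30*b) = (b - 3)/(b - 6)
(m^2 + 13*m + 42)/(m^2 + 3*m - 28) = (m + 6)/(m - 4)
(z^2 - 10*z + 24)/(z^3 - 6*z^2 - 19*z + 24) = (z^2 - 10*z + 24)/(z^3 - 6*z^2 - 19*z + 24)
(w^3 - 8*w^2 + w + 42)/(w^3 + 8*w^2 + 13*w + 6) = (w^3 - 8*w^2 + w + 42)/(w^3 + 8*w^2 + 13*w + 6)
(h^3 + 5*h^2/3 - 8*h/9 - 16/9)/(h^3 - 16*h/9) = (3*h^2 + h - 4)/(h*(3*h - 4))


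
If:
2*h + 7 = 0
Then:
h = -7/2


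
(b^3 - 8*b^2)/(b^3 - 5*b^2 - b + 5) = b^2*(b - 8)/(b^3 - 5*b^2 - b + 5)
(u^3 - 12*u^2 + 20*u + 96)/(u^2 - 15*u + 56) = (u^2 - 4*u - 12)/(u - 7)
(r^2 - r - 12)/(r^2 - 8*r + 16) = (r + 3)/(r - 4)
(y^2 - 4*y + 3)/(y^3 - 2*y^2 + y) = (y - 3)/(y*(y - 1))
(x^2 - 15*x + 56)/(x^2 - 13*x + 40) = (x - 7)/(x - 5)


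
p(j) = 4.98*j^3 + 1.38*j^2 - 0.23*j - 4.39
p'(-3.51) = 174.14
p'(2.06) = 68.85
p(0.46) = -3.72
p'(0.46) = 4.20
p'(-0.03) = -0.30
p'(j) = 14.94*j^2 + 2.76*j - 0.23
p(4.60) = 508.49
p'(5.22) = 421.27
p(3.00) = 141.80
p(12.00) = 8797.01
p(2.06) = 44.53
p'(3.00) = 142.51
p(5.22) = 740.35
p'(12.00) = 2184.25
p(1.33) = 9.46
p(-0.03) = -4.38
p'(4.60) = 328.60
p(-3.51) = -201.93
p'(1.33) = 29.87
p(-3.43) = -188.33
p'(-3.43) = 166.07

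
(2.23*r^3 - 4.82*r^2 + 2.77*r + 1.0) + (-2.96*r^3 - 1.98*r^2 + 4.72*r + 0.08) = -0.73*r^3 - 6.8*r^2 + 7.49*r + 1.08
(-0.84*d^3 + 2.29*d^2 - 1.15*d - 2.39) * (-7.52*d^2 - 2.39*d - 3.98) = 6.3168*d^5 - 15.2132*d^4 + 6.5181*d^3 + 11.6071*d^2 + 10.2891*d + 9.5122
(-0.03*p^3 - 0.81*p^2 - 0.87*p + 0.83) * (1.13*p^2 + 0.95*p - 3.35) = -0.0339*p^5 - 0.9438*p^4 - 1.6521*p^3 + 2.8249*p^2 + 3.703*p - 2.7805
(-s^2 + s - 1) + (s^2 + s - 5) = 2*s - 6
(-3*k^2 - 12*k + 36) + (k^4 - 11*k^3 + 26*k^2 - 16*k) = k^4 - 11*k^3 + 23*k^2 - 28*k + 36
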